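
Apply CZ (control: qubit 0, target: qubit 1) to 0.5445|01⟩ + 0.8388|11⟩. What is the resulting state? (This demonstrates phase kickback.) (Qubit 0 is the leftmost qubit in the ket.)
0.5445|01⟩ - 0.8388|11⟩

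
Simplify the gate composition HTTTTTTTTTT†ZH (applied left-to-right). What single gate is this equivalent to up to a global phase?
X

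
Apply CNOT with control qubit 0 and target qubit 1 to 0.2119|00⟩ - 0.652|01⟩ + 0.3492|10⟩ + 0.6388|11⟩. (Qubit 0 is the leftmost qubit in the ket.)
0.2119|00⟩ - 0.652|01⟩ + 0.6388|10⟩ + 0.3492|11⟩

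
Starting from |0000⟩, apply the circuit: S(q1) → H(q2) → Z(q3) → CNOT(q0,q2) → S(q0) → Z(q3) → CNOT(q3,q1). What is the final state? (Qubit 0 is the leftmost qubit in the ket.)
1/√2|0000⟩ + 1/√2|0010⟩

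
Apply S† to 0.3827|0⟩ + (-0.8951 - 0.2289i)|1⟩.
0.3827|0⟩ + (-0.2289 + 0.8951i)|1⟩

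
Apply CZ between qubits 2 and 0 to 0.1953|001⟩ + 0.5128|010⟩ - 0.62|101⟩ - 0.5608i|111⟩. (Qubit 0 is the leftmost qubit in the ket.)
0.1953|001⟩ + 0.5128|010⟩ + 0.62|101⟩ + 0.5608i|111⟩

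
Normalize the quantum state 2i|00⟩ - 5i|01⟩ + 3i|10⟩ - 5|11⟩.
0.252i|00⟩ - 0.6299i|01⟩ + (1/√7)i|10⟩ - 0.6299|11⟩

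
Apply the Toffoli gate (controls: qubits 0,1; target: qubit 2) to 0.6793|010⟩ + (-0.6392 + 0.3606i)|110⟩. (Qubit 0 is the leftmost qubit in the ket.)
0.6793|010⟩ + (-0.6392 + 0.3606i)|111⟩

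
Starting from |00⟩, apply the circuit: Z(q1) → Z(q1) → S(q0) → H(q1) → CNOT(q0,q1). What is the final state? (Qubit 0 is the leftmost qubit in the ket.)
1/√2|00⟩ + 1/√2|01⟩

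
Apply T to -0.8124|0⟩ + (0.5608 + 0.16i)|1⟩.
-0.8124|0⟩ + (0.2834 + 0.5097i)|1⟩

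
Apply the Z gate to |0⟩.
|0⟩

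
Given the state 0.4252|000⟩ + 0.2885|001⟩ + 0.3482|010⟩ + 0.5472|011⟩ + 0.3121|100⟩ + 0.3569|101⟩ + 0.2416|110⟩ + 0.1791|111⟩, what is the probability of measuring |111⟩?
0.03208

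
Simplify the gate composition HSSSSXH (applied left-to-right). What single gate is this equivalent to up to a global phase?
Z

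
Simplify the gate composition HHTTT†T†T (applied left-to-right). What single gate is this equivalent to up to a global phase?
T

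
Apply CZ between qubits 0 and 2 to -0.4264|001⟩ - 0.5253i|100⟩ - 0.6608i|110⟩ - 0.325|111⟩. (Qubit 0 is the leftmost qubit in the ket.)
-0.4264|001⟩ - 0.5253i|100⟩ - 0.6608i|110⟩ + 0.325|111⟩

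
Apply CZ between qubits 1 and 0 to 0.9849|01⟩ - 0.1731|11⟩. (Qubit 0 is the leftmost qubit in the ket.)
0.9849|01⟩ + 0.1731|11⟩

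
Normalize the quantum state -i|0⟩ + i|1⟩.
-(1/√2)i|0⟩ + (1/√2)i|1⟩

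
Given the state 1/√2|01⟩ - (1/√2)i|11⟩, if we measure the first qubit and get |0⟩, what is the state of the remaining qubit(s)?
|1⟩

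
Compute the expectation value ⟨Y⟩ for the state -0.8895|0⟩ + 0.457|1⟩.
0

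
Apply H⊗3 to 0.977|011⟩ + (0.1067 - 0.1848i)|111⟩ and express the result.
(0.3831 - 0.06534i)|000⟩ + (-0.3831 + 0.06534i)|001⟩ + (-0.3831 + 0.06534i)|010⟩ + (0.3831 - 0.06534i)|011⟩ + (0.3077 + 0.06534i)|100⟩ + (-0.3077 - 0.06534i)|101⟩ + (-0.3077 - 0.06534i)|110⟩ + (0.3077 + 0.06534i)|111⟩

H⊗3 gives amp(|y⟩) = (1/2√2) Σ_x (−1)^(x·y) amp(|x⟩), where x·y is the number of positions in which both x and y have a 1.
|000⟩: (0.977 + (0.1067 - 0.1848i))/(2√2) = (0.3831 - 0.06534i)
|001⟩: (-0.977 - (0.1067 - 0.1848i))/(2√2) = (-0.3831 + 0.06534i)
|010⟩: (-0.977 - (0.1067 - 0.1848i))/(2√2) = (-0.3831 + 0.06534i)
|011⟩: (0.977 + (0.1067 - 0.1848i))/(2√2) = (0.3831 - 0.06534i)
|100⟩: (0.977 - (0.1067 - 0.1848i))/(2√2) = (0.3077 + 0.06534i)
|101⟩: (-0.977 + (0.1067 - 0.1848i))/(2√2) = (-0.3077 - 0.06534i)
|110⟩: (-0.977 + (0.1067 - 0.1848i))/(2√2) = (-0.3077 - 0.06534i)
|111⟩: (0.977 - (0.1067 - 0.1848i))/(2√2) = (0.3077 + 0.06534i)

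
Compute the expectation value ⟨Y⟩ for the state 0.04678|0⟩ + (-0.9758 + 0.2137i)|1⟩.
0.01999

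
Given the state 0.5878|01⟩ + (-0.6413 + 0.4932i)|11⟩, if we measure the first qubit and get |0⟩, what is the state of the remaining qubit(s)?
|1⟩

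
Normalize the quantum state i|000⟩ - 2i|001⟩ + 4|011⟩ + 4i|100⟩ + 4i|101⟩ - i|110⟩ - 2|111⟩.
0.1313i|000⟩ - 0.2626i|001⟩ + 0.5252|011⟩ + 0.5252i|100⟩ + 0.5252i|101⟩ - 0.1313i|110⟩ - 0.2626|111⟩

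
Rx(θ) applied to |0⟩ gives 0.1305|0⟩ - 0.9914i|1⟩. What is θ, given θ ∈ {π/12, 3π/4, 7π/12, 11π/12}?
11π/12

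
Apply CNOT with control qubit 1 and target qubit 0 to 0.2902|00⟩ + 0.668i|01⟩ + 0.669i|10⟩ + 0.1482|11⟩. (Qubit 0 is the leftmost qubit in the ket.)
0.2902|00⟩ + 0.1482|01⟩ + 0.669i|10⟩ + 0.668i|11⟩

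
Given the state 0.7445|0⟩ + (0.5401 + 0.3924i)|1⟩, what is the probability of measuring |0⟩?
0.5543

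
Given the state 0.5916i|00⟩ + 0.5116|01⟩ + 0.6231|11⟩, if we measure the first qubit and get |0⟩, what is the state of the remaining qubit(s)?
0.7564i|0⟩ + 0.6541|1⟩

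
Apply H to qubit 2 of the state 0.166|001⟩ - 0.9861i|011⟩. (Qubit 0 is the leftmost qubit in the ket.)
0.1174|000⟩ - 0.1174|001⟩ - 0.6973i|010⟩ + 0.6973i|011⟩

H on qubit 2 mixes each pair of kets that differ only in qubit 2: amplitudes (a, b) of (|…0…⟩, |…1…⟩) become ((a + b)/√2, (a − b)/√2). Kets absent from the input have amplitude 0.
(|000⟩, |001⟩): (a, b) = (0, 0.166) → (0.1174, -0.1174)
(|010⟩, |011⟩): (a, b) = (0, -0.9861i) → (-0.6973i, 0.6973i)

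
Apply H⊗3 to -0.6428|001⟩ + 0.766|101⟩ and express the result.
0.04356|000⟩ - 0.04356|001⟩ + 0.04356|010⟩ - 0.04356|011⟩ - 0.4981|100⟩ + 0.4981|101⟩ - 0.4981|110⟩ + 0.4981|111⟩

H⊗3 gives amp(|y⟩) = (1/2√2) Σ_x (−1)^(x·y) amp(|x⟩), where x·y is the number of positions in which both x and y have a 1.
|000⟩: (-0.6428 + 0.766)/(2√2) = 0.04356
|001⟩: (0.6428 - 0.766)/(2√2) = -0.04356
|010⟩: (-0.6428 + 0.766)/(2√2) = 0.04356
|011⟩: (0.6428 - 0.766)/(2√2) = -0.04356
|100⟩: (-0.6428 - 0.766)/(2√2) = -0.4981
|101⟩: (0.6428 + 0.766)/(2√2) = 0.4981
|110⟩: (-0.6428 - 0.766)/(2√2) = -0.4981
|111⟩: (0.6428 + 0.766)/(2√2) = 0.4981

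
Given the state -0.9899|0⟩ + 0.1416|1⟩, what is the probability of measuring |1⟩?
0.02005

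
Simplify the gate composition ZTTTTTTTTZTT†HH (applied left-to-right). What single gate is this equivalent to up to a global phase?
I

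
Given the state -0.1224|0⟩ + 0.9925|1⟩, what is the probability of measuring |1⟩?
0.9851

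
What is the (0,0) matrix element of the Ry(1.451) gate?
0.7482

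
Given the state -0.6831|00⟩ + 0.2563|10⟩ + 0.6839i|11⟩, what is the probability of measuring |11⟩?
0.4677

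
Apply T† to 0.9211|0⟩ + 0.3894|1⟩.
0.9211|0⟩ + (0.2753 - 0.2753i)|1⟩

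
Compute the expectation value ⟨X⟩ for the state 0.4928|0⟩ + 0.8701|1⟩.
0.8576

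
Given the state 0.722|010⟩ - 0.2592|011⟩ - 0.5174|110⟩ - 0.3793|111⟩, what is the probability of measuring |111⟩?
0.1439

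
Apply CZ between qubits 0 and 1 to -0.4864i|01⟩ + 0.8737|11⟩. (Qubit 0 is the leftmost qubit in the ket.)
-0.4864i|01⟩ - 0.8737|11⟩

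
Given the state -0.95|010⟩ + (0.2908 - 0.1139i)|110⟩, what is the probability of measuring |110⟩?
0.09754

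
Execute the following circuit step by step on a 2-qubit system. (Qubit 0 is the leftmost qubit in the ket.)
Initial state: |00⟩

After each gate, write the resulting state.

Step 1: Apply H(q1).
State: 1/√2|00⟩ + 1/√2|01⟩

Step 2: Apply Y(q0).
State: (1/√2)i|10⟩ + (1/√2)i|11⟩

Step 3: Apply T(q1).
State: (1/√2)i|10⟩ + (-1/2 + (1/2)i)|11⟩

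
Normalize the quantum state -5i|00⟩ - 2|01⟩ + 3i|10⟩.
-0.8111i|00⟩ - 0.3244|01⟩ + 0.4867i|10⟩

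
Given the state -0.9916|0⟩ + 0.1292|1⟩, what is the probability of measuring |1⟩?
0.01669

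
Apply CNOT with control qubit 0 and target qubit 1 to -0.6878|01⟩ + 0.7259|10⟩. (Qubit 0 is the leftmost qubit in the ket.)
-0.6878|01⟩ + 0.7259|11⟩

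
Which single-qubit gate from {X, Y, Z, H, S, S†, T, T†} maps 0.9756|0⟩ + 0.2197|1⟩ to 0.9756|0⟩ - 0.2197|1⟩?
Z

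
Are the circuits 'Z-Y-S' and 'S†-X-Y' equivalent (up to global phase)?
No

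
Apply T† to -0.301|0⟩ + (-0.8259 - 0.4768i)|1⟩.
-0.301|0⟩ + (-0.9211 + 0.2469i)|1⟩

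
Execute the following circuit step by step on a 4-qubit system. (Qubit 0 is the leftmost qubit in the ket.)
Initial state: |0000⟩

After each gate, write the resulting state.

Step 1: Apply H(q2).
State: 1/√2|0000⟩ + 1/√2|0010⟩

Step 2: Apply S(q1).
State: 1/√2|0000⟩ + 1/√2|0010⟩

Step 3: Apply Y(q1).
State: (1/√2)i|0100⟩ + (1/√2)i|0110⟩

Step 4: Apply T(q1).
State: (-1/2 + (1/2)i)|0100⟩ + (-1/2 + (1/2)i)|0110⟩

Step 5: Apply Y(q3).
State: (-1/2 - (1/2)i)|0101⟩ + (-1/2 - (1/2)i)|0111⟩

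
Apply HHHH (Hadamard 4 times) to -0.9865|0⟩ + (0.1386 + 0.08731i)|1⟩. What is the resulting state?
-0.9865|0⟩ + (0.1386 + 0.08731i)|1⟩

H² = I, so an even number of Hadamards cancels: H^4 = I and the state is unchanged.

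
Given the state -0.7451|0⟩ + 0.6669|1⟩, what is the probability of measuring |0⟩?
0.5552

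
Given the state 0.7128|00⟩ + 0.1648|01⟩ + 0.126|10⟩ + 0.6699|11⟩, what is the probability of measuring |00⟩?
0.5081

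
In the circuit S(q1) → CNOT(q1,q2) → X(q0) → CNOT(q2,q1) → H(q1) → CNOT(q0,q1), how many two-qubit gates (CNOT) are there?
3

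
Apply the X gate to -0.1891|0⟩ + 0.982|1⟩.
0.982|0⟩ - 0.1891|1⟩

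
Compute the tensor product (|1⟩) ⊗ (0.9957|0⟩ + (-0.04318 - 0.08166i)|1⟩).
0.9957|10⟩ + (-0.04318 - 0.08166i)|11⟩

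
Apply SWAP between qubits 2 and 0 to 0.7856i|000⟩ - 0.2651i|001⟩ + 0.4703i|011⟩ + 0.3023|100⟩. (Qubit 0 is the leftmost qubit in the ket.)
0.7856i|000⟩ + 0.3023|001⟩ - 0.2651i|100⟩ + 0.4703i|110⟩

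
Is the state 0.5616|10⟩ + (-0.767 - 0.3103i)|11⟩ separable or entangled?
Separable

Writing the state as a|00⟩ + b|01⟩ + c|10⟩ + d|11⟩, it is a product state iff ad − bc = 0.
Here (a, b, c, d) = (0, 0, 0.5616, (-0.767 - 0.3103i)): ad − bc = (0)(-0.767 - 0.3103i) − (0)(0.5616) = 0, so the state is separable.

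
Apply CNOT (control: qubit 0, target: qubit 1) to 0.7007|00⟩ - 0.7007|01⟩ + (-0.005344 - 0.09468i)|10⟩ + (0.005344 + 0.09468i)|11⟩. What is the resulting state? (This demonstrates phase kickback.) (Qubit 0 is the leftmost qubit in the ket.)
0.7007|00⟩ - 0.7007|01⟩ + (0.005344 + 0.09468i)|10⟩ + (-0.005344 - 0.09468i)|11⟩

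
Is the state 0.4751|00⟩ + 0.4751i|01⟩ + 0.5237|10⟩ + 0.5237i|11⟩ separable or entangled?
Separable

Writing the state as a|00⟩ + b|01⟩ + c|10⟩ + d|11⟩, it is a product state iff ad − bc = 0.
Here (a, b, c, d) = (0.4751, 0.4751i, 0.5237, 0.5237i): ad − bc = (0.4751)(0.5237i) − (0.4751i)(0.5237) = 0, so the state is separable.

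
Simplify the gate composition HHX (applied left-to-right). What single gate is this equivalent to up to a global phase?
X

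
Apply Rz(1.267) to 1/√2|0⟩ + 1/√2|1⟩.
(0.5699 - 0.4186i)|0⟩ + (0.5699 + 0.4186i)|1⟩

Rz(1.267) = [[e^(−iθ/2), 0], [0, e^(iθ/2)]] with e^(±iθ/2) = cos(θ/2) ± i·sin(θ/2); θ = 1.267, cos(θ/2) ≈ 0.805961, sin(θ/2) ≈ 0.591969.
With a = amp(|0⟩) = 1/√2 and b = amp(|1⟩) = 1/√2:
new amp(|0⟩) = (0.805961 - 0.591969i)·a = (0.5699 - 0.4186i)
new amp(|1⟩) = (0.805961 + 0.591969i)·b = (0.5699 + 0.4186i)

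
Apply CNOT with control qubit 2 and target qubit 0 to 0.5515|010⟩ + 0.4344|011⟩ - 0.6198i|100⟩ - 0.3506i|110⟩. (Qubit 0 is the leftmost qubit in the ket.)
0.5515|010⟩ - 0.6198i|100⟩ - 0.3506i|110⟩ + 0.4344|111⟩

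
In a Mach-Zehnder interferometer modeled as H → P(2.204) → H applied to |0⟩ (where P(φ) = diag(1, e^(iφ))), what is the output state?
(0.2041 + 0.4031i)|0⟩ + (0.7959 - 0.4031i)|1⟩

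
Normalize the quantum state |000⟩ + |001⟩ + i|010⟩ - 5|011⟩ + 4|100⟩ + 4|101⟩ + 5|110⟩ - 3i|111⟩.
0.1031|000⟩ + 0.1031|001⟩ + 0.1031i|010⟩ - 0.5157|011⟩ + 0.4126|100⟩ + 0.4126|101⟩ + 0.5157|110⟩ - 0.3094i|111⟩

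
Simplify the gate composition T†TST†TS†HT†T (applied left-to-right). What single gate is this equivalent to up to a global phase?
H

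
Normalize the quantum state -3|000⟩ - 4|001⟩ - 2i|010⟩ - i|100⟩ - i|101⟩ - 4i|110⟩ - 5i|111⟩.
-1/√8|000⟩ - 0.4714|001⟩ - 0.2357i|010⟩ - 0.1179i|100⟩ - 0.1179i|101⟩ - 0.4714i|110⟩ - 0.5893i|111⟩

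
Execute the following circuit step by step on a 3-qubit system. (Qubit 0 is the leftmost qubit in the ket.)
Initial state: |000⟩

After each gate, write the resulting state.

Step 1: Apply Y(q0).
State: i|100⟩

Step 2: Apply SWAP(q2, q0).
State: i|001⟩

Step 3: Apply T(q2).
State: (-1/√2 + (1/√2)i)|001⟩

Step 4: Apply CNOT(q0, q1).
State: (-1/√2 + (1/√2)i)|001⟩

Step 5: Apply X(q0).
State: (-1/√2 + (1/√2)i)|101⟩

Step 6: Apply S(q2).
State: (-1/√2 - (1/√2)i)|101⟩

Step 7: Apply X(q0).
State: (-1/√2 - (1/√2)i)|001⟩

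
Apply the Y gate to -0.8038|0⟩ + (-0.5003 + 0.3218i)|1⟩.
(0.3218 + 0.5003i)|0⟩ - 0.8038i|1⟩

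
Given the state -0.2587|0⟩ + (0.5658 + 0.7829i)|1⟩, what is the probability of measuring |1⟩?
0.9331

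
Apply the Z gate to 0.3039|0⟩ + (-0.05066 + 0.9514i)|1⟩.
0.3039|0⟩ + (0.05066 - 0.9514i)|1⟩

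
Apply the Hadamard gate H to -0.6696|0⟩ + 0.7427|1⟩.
0.05169|0⟩ - 0.9986|1⟩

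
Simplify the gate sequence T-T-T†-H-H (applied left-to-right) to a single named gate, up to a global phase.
T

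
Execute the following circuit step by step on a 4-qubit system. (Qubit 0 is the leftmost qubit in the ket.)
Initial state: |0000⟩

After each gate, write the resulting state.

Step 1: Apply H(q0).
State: 1/√2|0000⟩ + 1/√2|1000⟩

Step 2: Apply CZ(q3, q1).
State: 1/√2|0000⟩ + 1/√2|1000⟩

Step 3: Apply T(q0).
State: 1/√2|0000⟩ + (1/2 + (1/2)i)|1000⟩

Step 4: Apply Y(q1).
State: (1/√2)i|0100⟩ + (-1/2 + (1/2)i)|1100⟩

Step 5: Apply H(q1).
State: (1/2)i|0000⟩ - (1/2)i|0100⟩ + (-1/√8 + (1/√8)i)|1000⟩ + (1/√8 - (1/√8)i)|1100⟩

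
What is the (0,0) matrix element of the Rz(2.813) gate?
(0.1636 - 0.9865i)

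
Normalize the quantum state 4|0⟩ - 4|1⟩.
1/√2|0⟩ - 1/√2|1⟩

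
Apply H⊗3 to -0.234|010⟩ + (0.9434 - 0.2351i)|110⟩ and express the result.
(0.2508 - 0.08312i)|000⟩ + (0.2508 - 0.08312i)|001⟩ + (-0.2508 + 0.08312i)|010⟩ + (-0.2508 + 0.08312i)|011⟩ + (-0.4163 + 0.08312i)|100⟩ + (-0.4163 + 0.08312i)|101⟩ + (0.4163 - 0.08312i)|110⟩ + (0.4163 - 0.08312i)|111⟩

H⊗3 gives amp(|y⟩) = (1/2√2) Σ_x (−1)^(x·y) amp(|x⟩), where x·y is the number of positions in which both x and y have a 1.
|000⟩: (-0.234 + (0.9434 - 0.2351i))/(2√2) = (0.2508 - 0.08312i)
|001⟩: (-0.234 + (0.9434 - 0.2351i))/(2√2) = (0.2508 - 0.08312i)
|010⟩: (0.234 - (0.9434 - 0.2351i))/(2√2) = (-0.2508 + 0.08312i)
|011⟩: (0.234 - (0.9434 - 0.2351i))/(2√2) = (-0.2508 + 0.08312i)
|100⟩: (-0.234 - (0.9434 - 0.2351i))/(2√2) = (-0.4163 + 0.08312i)
|101⟩: (-0.234 - (0.9434 - 0.2351i))/(2√2) = (-0.4163 + 0.08312i)
|110⟩: (0.234 + (0.9434 - 0.2351i))/(2√2) = (0.4163 - 0.08312i)
|111⟩: (0.234 + (0.9434 - 0.2351i))/(2√2) = (0.4163 - 0.08312i)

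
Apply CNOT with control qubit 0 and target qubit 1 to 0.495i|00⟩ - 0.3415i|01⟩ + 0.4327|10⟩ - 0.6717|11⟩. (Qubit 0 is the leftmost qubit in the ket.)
0.495i|00⟩ - 0.3415i|01⟩ - 0.6717|10⟩ + 0.4327|11⟩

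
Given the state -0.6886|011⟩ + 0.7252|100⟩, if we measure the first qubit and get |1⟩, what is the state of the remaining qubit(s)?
|00⟩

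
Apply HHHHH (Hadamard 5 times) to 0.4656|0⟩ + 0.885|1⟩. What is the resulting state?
0.955|0⟩ - 0.2966|1⟩

H² = I, so H^5 = H: a single Hadamard. With (a, b) = (0.4656, 0.885), H gives ((a + b)/√2, (a − b)/√2) = (0.955, -0.2966).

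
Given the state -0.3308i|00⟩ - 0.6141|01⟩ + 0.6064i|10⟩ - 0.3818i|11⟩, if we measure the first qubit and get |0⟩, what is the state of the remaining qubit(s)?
-0.4742i|0⟩ - 0.8804|1⟩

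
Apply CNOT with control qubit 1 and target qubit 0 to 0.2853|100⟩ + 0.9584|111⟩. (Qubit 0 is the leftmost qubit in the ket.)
0.9584|011⟩ + 0.2853|100⟩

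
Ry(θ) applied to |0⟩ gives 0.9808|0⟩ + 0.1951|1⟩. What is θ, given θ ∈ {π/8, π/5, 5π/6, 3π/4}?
π/8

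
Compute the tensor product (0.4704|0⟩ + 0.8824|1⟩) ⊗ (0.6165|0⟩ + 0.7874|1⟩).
0.29|00⟩ + 0.3704|01⟩ + 0.544|10⟩ + 0.6948|11⟩

amp(|b₁b₂…⟩) = product of the factor amplitudes for bits b₁, b₂, …; only kets whose every factor amplitude is nonzero survive.
|00⟩: (0.4704)(0.6165) = 0.29
|01⟩: (0.4704)(0.7874) = 0.3704
|10⟩: (0.8824)(0.6165) = 0.544
|11⟩: (0.8824)(0.7874) = 0.6948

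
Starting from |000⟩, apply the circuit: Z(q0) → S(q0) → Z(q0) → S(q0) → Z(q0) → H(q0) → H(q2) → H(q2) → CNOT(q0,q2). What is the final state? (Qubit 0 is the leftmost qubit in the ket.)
1/√2|000⟩ + 1/√2|101⟩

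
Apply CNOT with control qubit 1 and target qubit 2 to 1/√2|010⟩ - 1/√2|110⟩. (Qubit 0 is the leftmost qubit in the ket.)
1/√2|011⟩ - 1/√2|111⟩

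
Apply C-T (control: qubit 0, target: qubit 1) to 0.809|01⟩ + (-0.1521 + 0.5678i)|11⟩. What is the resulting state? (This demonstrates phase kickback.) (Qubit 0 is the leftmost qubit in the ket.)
0.809|01⟩ + (-0.509 + 0.2939i)|11⟩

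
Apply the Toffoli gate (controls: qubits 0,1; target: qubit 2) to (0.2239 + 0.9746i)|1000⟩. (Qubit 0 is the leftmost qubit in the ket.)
(0.2239 + 0.9746i)|1000⟩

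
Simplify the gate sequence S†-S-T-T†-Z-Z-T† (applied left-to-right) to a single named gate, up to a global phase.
T†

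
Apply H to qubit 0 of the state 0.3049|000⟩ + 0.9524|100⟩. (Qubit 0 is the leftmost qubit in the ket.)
0.889|000⟩ - 0.4579|100⟩

H on qubit 0 mixes each pair of kets that differ only in qubit 0: amplitudes (a, b) of (|…0…⟩, |…1…⟩) become ((a + b)/√2, (a − b)/√2). Kets absent from the input have amplitude 0.
(|000⟩, |100⟩): (a, b) = (0.3049, 0.9524) → (0.889, -0.4579)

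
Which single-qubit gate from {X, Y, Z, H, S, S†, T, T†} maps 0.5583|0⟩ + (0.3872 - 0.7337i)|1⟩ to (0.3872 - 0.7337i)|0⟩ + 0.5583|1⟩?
X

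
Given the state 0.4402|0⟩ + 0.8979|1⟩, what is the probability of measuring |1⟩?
0.8062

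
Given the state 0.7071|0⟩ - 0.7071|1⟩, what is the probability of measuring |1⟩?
0.5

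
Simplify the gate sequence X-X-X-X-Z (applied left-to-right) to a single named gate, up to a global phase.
Z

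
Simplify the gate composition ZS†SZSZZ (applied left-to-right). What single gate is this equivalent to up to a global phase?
S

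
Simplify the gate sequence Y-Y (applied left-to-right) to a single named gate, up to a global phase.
I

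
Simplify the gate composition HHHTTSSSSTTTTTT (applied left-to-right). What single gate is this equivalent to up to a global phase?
H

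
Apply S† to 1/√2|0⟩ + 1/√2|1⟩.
1/√2|0⟩ - (1/√2)i|1⟩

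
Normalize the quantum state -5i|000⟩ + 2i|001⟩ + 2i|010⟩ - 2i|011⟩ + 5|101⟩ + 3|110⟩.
-0.5934i|000⟩ + 0.2374i|001⟩ + 0.2374i|010⟩ - 0.2374i|011⟩ + 0.5934|101⟩ + 0.356|110⟩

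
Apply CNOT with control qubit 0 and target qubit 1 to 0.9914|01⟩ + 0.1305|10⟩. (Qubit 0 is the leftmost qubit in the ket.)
0.9914|01⟩ + 0.1305|11⟩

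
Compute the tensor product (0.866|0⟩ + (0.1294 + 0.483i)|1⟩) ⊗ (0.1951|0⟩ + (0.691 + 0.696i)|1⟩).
0.169|00⟩ + (0.5984 + 0.6027i)|01⟩ + (0.02525 + 0.09423i)|10⟩ + (-0.2468 + 0.4238i)|11⟩

amp(|b₁b₂…⟩) = product of the factor amplitudes for bits b₁, b₂, …; only kets whose every factor amplitude is nonzero survive.
|00⟩: (0.866)(0.1951) = 0.169
|01⟩: (0.866)(0.691 + 0.696i) = (0.5984 + 0.6027i)
|10⟩: (0.1294 + 0.483i)(0.1951) = (0.02525 + 0.09423i)
|11⟩: (0.1294 + 0.483i)(0.691 + 0.696i) = (-0.2468 + 0.4238i)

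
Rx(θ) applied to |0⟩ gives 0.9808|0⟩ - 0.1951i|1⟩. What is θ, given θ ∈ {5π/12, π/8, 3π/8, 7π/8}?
π/8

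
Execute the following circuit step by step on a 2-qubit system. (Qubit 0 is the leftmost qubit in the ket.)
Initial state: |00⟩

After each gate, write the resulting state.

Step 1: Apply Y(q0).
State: i|10⟩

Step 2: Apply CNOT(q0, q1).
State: i|11⟩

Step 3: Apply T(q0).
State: (-1/√2 + (1/√2)i)|11⟩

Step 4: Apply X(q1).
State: (-1/√2 + (1/√2)i)|10⟩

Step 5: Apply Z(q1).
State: (-1/√2 + (1/√2)i)|10⟩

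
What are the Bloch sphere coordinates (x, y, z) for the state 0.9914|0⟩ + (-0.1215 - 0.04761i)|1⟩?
(-0.2409, -0.0944, 0.9658)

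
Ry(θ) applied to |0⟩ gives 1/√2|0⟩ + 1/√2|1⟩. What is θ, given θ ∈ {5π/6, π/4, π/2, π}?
π/2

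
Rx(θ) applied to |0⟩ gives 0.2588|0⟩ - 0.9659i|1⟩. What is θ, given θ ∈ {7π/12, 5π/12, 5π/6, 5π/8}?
5π/6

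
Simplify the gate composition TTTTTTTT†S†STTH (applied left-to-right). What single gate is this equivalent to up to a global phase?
H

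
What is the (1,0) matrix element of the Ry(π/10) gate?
0.1564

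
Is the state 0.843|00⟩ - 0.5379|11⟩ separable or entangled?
Entangled

Writing the state as a|00⟩ + b|01⟩ + c|10⟩ + d|11⟩, it is a product state iff ad − bc = 0.
Here (a, b, c, d) = (0.843, 0, 0, -0.5379): ad − bc = (0.843)(-0.5379) − (0)(0) = -0.4534 ≠ 0, so the state is entangled.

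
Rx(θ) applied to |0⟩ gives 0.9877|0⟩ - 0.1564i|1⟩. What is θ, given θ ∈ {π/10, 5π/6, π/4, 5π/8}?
π/10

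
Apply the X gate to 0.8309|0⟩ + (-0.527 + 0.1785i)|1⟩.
(-0.527 + 0.1785i)|0⟩ + 0.8309|1⟩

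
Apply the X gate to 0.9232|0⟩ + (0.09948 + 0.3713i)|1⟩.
(0.09948 + 0.3713i)|0⟩ + 0.9232|1⟩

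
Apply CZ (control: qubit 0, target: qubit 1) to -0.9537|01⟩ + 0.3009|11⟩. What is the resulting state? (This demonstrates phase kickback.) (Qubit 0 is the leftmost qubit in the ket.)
-0.9537|01⟩ - 0.3009|11⟩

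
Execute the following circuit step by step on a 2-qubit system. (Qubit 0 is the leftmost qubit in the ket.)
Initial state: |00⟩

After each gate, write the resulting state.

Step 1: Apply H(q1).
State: 1/√2|00⟩ + 1/√2|01⟩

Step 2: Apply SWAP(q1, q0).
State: 1/√2|00⟩ + 1/√2|10⟩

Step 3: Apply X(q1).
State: 1/√2|01⟩ + 1/√2|11⟩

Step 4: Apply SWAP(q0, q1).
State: 1/√2|10⟩ + 1/√2|11⟩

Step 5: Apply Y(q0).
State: -(1/√2)i|00⟩ - (1/√2)i|01⟩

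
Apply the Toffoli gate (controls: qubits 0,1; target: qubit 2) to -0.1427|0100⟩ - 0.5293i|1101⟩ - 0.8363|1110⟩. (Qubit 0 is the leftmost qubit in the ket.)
-0.1427|0100⟩ - 0.8363|1100⟩ - 0.5293i|1111⟩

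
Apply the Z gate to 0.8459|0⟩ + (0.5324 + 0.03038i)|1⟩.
0.8459|0⟩ + (-0.5324 - 0.03038i)|1⟩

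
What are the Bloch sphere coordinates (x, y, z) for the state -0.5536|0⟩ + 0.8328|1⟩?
(-0.9221, 0, -0.3871)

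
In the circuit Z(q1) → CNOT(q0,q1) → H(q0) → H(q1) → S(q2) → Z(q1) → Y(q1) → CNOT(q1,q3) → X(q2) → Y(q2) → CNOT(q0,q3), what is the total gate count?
11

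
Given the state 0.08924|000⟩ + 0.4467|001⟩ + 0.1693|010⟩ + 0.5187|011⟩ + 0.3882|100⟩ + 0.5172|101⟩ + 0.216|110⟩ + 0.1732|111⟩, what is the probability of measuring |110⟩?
0.04666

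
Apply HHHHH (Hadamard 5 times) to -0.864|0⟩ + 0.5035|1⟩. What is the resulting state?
-0.2549|0⟩ - 0.967|1⟩

H² = I, so H^5 = H: a single Hadamard. With (a, b) = (-0.864, 0.5035), H gives ((a + b)/√2, (a − b)/√2) = (-0.2549, -0.967).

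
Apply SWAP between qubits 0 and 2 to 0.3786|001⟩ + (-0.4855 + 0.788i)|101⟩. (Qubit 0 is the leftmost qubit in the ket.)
0.3786|100⟩ + (-0.4855 + 0.788i)|101⟩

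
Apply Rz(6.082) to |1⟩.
(-0.9949 + 0.1004i)|1⟩

Rz(6.082) = [[e^(−iθ/2), 0], [0, e^(iθ/2)]] with e^(±iθ/2) = cos(θ/2) ± i·sin(θ/2); θ = 6.082, cos(θ/2) ≈ -0.994945, sin(θ/2) ≈ 0.100423.
With a = amp(|0⟩) = 0 and b = amp(|1⟩) = 1:
new amp(|0⟩) = (-0.994945 - 0.100423i)·a = 0
new amp(|1⟩) = (-0.994945 + 0.100423i)·b = (-0.9949 + 0.1004i)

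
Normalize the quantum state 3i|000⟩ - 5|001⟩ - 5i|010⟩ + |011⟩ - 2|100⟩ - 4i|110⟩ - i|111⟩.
0.3333i|000⟩ - 0.5556|001⟩ - 0.5556i|010⟩ + 0.1111|011⟩ - 0.2222|100⟩ - 0.4444i|110⟩ - 0.1111i|111⟩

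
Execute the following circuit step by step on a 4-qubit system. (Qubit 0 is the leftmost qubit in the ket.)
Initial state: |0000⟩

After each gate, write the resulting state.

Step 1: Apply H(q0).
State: 1/√2|0000⟩ + 1/√2|1000⟩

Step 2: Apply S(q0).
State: 1/√2|0000⟩ + (1/√2)i|1000⟩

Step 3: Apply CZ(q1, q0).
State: 1/√2|0000⟩ + (1/√2)i|1000⟩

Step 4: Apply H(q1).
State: 1/2|0000⟩ + 1/2|0100⟩ + (1/2)i|1000⟩ + (1/2)i|1100⟩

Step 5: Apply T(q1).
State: 1/2|0000⟩ + (1/√8 + (1/√8)i)|0100⟩ + (1/2)i|1000⟩ + (-1/√8 + (1/√8)i)|1100⟩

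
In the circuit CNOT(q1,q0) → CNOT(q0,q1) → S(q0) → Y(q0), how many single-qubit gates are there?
2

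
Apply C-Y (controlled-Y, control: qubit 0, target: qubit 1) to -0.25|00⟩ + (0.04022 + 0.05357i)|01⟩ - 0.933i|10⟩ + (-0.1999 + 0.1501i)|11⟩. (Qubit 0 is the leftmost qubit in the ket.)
-0.25|00⟩ + (0.04022 + 0.05357i)|01⟩ + (0.1501 + 0.1999i)|10⟩ + 0.933|11⟩

C-Y leaves the control-|0⟩ kets |00⟩, |01⟩ unchanged and applies Y to qubit 1 on the control-|1⟩ pair (|10⟩, |11⟩).
Y = [[0, -i], [i, 0]].
With a = amp(|10⟩) = -0.933i and b = amp(|11⟩) = (-0.1999 + 0.1501i):
new amp(|10⟩) = (-i)·b = (0.1501 + 0.1999i)
new amp(|11⟩) = (i)·a = 0.933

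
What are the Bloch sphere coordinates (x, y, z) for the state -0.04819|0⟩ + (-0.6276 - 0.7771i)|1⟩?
(0.06049, 0.0749, -0.9954)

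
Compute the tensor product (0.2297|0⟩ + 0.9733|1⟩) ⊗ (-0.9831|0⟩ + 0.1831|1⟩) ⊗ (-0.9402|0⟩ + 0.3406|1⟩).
0.2123|000⟩ - 0.07691|001⟩ - 0.03954|010⟩ + 0.01432|011⟩ + 0.8996|100⟩ - 0.3259|101⟩ - 0.1676|110⟩ + 0.0607|111⟩

amp(|b₁b₂…⟩) = product of the factor amplitudes for bits b₁, b₂, …; only kets whose every factor amplitude is nonzero survive.
|000⟩: (0.2297)(-0.9831)(-0.9402) = 0.2123
|001⟩: (0.2297)(-0.9831)(0.3406) = -0.07691
|010⟩: (0.2297)(0.1831)(-0.9402) = -0.03954
|011⟩: (0.2297)(0.1831)(0.3406) = 0.01432
|100⟩: (0.9733)(-0.9831)(-0.9402) = 0.8996
|101⟩: (0.9733)(-0.9831)(0.3406) = -0.3259
|110⟩: (0.9733)(0.1831)(-0.9402) = -0.1676
|111⟩: (0.9733)(0.1831)(0.3406) = 0.0607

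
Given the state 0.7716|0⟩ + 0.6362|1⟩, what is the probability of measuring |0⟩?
0.5954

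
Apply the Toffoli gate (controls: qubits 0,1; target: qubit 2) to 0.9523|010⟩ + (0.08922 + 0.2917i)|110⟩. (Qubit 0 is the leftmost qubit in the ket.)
0.9523|010⟩ + (0.08922 + 0.2917i)|111⟩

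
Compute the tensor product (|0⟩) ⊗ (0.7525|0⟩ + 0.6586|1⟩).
0.7525|00⟩ + 0.6586|01⟩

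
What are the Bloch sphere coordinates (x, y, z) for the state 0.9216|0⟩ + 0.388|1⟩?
(0.7152, 0, 0.6988)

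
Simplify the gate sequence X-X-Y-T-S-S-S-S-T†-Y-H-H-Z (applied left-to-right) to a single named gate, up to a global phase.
Z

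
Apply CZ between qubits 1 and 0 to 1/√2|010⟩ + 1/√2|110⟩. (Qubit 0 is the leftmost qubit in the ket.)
1/√2|010⟩ - 1/√2|110⟩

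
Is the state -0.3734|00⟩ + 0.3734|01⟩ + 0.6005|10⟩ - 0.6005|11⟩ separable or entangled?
Separable

Writing the state as a|00⟩ + b|01⟩ + c|10⟩ + d|11⟩, it is a product state iff ad − bc = 0.
Here (a, b, c, d) = (-0.3734, 0.3734, 0.6005, -0.6005): ad − bc = (-0.3734)(-0.6005) − (0.3734)(0.6005) = 0, so the state is separable.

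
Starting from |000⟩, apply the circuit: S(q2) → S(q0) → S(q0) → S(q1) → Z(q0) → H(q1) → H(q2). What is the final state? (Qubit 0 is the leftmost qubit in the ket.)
1/2|000⟩ + 1/2|001⟩ + 1/2|010⟩ + 1/2|011⟩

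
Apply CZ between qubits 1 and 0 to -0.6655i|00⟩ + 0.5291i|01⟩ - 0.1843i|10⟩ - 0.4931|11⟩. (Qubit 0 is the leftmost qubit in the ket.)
-0.6655i|00⟩ + 0.5291i|01⟩ - 0.1843i|10⟩ + 0.4931|11⟩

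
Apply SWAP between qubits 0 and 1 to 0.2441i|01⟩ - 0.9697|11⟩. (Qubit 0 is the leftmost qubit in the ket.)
0.2441i|10⟩ - 0.9697|11⟩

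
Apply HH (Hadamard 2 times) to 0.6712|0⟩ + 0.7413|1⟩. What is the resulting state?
0.6712|0⟩ + 0.7413|1⟩

H² = I, so an even number of Hadamards cancels: H^2 = I and the state is unchanged.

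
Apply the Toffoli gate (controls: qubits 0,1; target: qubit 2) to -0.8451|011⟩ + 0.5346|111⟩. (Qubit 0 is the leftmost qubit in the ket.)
-0.8451|011⟩ + 0.5346|110⟩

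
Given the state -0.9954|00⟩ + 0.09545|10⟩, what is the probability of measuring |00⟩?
0.9908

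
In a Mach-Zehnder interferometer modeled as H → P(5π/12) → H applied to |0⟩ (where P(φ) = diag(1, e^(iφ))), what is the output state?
(0.6294 + 0.483i)|0⟩ + (0.3706 - 0.483i)|1⟩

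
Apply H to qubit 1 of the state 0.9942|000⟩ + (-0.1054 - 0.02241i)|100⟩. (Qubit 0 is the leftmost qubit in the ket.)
0.703|000⟩ + 0.703|010⟩ + (-0.07453 - 0.01585i)|100⟩ + (-0.07453 - 0.01585i)|110⟩

H on qubit 1 mixes each pair of kets that differ only in qubit 1: amplitudes (a, b) of (|…0…⟩, |…1…⟩) become ((a + b)/√2, (a − b)/√2). Kets absent from the input have amplitude 0.
(|000⟩, |010⟩): (a, b) = (0.9942, 0) → (0.703, 0.703)
(|100⟩, |110⟩): (a, b) = ((-0.1054 - 0.02241i), 0) → ((-0.07453 - 0.01585i), (-0.07453 - 0.01585i))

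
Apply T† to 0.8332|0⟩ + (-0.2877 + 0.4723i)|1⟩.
0.8332|0⟩ + (0.1305 + 0.5374i)|1⟩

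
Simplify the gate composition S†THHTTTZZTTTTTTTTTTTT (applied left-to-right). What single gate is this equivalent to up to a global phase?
S†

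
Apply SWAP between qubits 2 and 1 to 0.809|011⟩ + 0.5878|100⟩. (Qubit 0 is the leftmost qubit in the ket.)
0.809|011⟩ + 0.5878|100⟩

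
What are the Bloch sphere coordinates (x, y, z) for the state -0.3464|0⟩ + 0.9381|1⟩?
(-0.6499, 0, -0.76)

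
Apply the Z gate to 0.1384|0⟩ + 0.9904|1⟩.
0.1384|0⟩ - 0.9904|1⟩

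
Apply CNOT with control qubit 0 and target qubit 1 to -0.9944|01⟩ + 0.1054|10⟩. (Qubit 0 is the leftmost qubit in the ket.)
-0.9944|01⟩ + 0.1054|11⟩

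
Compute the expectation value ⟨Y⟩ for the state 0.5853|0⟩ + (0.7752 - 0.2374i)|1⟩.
-0.2779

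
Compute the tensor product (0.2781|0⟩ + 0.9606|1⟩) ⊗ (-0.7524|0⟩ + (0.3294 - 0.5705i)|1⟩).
-0.2092|00⟩ + (0.09161 - 0.1587i)|01⟩ - 0.7228|10⟩ + (0.3164 - 0.548i)|11⟩

amp(|b₁b₂…⟩) = product of the factor amplitudes for bits b₁, b₂, …; only kets whose every factor amplitude is nonzero survive.
|00⟩: (0.2781)(-0.7524) = -0.2092
|01⟩: (0.2781)(0.3294 - 0.5705i) = (0.09161 - 0.1587i)
|10⟩: (0.9606)(-0.7524) = -0.7228
|11⟩: (0.9606)(0.3294 - 0.5705i) = (0.3164 - 0.548i)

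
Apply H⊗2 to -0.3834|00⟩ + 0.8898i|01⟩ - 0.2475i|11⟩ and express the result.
(-0.1917 + 0.3212i)|00⟩ + (-0.1917 - 0.3212i)|01⟩ + (-0.1917 + 0.5687i)|10⟩ + (-0.1917 - 0.5687i)|11⟩

H⊗2 gives amp(|y⟩) = (1/2) Σ_x (−1)^(x·y) amp(|x⟩), where x·y is the number of positions in which both x and y have a 1.
|00⟩: (-0.3834 + 0.8898i - 0.2475i)/2 = (-0.1917 + 0.3212i)
|01⟩: (-0.3834 - 0.8898i + 0.2475i)/2 = (-0.1917 - 0.3212i)
|10⟩: (-0.3834 + 0.8898i + 0.2475i)/2 = (-0.1917 + 0.5687i)
|11⟩: (-0.3834 - 0.8898i - 0.2475i)/2 = (-0.1917 - 0.5687i)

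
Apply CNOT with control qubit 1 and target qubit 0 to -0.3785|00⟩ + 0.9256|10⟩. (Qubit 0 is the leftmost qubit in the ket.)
-0.3785|00⟩ + 0.9256|10⟩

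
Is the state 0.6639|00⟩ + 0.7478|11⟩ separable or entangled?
Entangled

Writing the state as a|00⟩ + b|01⟩ + c|10⟩ + d|11⟩, it is a product state iff ad − bc = 0.
Here (a, b, c, d) = (0.6639, 0, 0, 0.7478): ad − bc = (0.6639)(0.7478) − (0)(0) = 0.4965 ≠ 0, so the state is entangled.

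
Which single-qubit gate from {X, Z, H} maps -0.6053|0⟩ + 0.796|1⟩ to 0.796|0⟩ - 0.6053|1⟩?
X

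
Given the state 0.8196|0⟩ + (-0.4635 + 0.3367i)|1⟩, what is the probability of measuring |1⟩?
0.3282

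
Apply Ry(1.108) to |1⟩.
-0.5261|0⟩ + 0.8504|1⟩

Ry(1.108) = [[cos(θ/2), −sin(θ/2)], [sin(θ/2), cos(θ/2)]]; θ = 1.108, cos(θ/2) ≈ 0.850427, sin(θ/2) ≈ 0.526093.
With a = amp(|0⟩) = 0 and b = amp(|1⟩) = 1:
new amp(|0⟩) = (0.850427)·a + (-0.526093)·b = -0.5261
new amp(|1⟩) = (0.526093)·a + (0.850427)·b = 0.8504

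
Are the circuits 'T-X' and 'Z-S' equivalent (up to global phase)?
No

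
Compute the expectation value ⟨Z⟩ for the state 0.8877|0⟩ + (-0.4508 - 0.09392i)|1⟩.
0.576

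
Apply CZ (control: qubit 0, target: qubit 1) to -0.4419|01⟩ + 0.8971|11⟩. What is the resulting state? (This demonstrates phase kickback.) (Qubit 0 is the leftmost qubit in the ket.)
-0.4419|01⟩ - 0.8971|11⟩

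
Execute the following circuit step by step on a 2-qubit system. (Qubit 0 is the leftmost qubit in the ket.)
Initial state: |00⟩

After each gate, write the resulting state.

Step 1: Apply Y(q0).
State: i|10⟩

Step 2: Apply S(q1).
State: i|10⟩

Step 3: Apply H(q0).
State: (1/√2)i|00⟩ - (1/√2)i|10⟩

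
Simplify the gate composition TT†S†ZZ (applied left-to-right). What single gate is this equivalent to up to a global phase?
S†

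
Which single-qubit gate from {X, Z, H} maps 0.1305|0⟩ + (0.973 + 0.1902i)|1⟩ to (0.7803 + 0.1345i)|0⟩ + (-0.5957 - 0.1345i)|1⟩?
H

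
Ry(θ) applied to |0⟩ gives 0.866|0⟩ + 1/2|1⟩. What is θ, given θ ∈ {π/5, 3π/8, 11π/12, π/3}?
π/3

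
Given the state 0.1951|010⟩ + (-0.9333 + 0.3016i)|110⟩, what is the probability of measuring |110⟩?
0.962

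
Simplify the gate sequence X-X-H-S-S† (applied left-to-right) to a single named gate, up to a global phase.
H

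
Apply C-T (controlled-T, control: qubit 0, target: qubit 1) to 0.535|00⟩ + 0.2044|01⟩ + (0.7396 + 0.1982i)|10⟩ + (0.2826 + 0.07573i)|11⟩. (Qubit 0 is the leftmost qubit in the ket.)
0.535|00⟩ + 0.2044|01⟩ + (0.7396 + 0.1982i)|10⟩ + (0.1463 + 0.2534i)|11⟩

C-T leaves the control-|0⟩ kets |00⟩, |01⟩ unchanged and applies T to qubit 1 on the control-|1⟩ pair (|10⟩, |11⟩).
T = [[1, 0], [0, (1/√2 + (1/√2)i)]].
With a = amp(|10⟩) = (0.7396 + 0.1982i) and b = amp(|11⟩) = (0.2826 + 0.07573i):
new amp(|10⟩) = (1)·a = (0.7396 + 0.1982i)
new amp(|11⟩) = (1/√2 + (1/√2)i)·b = (0.1463 + 0.2534i)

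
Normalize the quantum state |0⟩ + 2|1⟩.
1/√5|0⟩ + 0.8944|1⟩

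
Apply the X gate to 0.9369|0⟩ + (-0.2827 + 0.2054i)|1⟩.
(-0.2827 + 0.2054i)|0⟩ + 0.9369|1⟩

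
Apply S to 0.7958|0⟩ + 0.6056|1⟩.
0.7958|0⟩ + 0.6056i|1⟩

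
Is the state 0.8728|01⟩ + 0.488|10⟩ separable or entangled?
Entangled

Writing the state as a|00⟩ + b|01⟩ + c|10⟩ + d|11⟩, it is a product state iff ad − bc = 0.
Here (a, b, c, d) = (0, 0.8728, 0.488, 0): ad − bc = (0)(0) − (0.8728)(0.488) = -0.4259 ≠ 0, so the state is entangled.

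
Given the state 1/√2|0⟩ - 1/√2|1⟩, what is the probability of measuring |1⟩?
1/2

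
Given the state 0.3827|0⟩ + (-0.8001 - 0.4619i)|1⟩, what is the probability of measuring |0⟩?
0.1465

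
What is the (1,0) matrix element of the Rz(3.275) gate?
0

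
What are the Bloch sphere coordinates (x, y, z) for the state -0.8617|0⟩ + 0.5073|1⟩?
(-0.8743, 0, 0.4852)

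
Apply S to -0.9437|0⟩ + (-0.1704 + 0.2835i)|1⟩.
-0.9437|0⟩ + (-0.2835 - 0.1704i)|1⟩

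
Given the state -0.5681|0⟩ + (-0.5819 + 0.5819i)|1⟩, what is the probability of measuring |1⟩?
0.6772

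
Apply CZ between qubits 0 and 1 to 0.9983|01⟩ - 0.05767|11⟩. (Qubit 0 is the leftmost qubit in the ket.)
0.9983|01⟩ + 0.05767|11⟩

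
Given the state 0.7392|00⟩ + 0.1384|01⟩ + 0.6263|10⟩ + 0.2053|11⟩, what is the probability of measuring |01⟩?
0.01915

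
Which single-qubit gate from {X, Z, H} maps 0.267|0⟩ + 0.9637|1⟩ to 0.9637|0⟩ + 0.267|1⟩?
X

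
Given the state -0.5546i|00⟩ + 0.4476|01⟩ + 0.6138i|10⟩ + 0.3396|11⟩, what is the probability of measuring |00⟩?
0.3076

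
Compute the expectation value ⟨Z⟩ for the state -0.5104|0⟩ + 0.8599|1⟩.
-0.4789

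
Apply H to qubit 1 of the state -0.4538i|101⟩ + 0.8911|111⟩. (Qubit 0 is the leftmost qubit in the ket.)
(0.6301 - 0.3209i)|101⟩ + (-0.6301 - 0.3209i)|111⟩

H on qubit 1 mixes each pair of kets that differ only in qubit 1: amplitudes (a, b) of (|…0…⟩, |…1…⟩) become ((a + b)/√2, (a − b)/√2). Kets absent from the input have amplitude 0.
(|101⟩, |111⟩): (a, b) = (-0.4538i, 0.8911) → ((0.6301 - 0.3209i), (-0.6301 - 0.3209i))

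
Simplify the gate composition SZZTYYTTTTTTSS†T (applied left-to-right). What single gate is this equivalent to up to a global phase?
S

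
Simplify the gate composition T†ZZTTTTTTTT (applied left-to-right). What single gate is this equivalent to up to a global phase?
T†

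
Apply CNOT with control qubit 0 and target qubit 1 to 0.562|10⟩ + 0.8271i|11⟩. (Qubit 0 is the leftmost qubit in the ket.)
0.8271i|10⟩ + 0.562|11⟩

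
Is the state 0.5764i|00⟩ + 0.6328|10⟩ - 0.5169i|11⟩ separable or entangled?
Entangled

Writing the state as a|00⟩ + b|01⟩ + c|10⟩ + d|11⟩, it is a product state iff ad − bc = 0.
Here (a, b, c, d) = (0.5764i, 0, 0.6328, -0.5169i): ad − bc = (0.5764i)(-0.5169i) − (0)(0.6328) = 0.2979 ≠ 0, so the state is entangled.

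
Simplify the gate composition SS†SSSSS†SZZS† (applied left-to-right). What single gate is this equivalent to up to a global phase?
S†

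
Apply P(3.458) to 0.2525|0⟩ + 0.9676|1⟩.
0.2525|0⟩ + (-0.9196 - 0.3011i)|1⟩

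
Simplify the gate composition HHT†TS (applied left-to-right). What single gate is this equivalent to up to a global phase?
S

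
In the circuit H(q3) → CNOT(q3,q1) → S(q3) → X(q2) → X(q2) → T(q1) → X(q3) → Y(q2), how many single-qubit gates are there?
7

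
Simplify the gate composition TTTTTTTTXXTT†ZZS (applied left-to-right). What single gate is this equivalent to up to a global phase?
S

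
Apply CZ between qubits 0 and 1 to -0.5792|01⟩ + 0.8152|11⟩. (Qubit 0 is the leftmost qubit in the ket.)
-0.5792|01⟩ - 0.8152|11⟩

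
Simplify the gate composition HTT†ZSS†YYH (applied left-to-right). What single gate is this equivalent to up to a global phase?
X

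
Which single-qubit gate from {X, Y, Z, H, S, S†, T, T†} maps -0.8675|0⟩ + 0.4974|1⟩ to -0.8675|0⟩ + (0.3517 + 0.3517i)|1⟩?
T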